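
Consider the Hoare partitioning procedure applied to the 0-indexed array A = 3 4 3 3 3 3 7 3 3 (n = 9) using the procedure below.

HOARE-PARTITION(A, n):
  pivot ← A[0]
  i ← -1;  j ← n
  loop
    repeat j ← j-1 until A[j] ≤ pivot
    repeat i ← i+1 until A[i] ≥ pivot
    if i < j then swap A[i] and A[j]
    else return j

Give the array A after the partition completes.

pivot = A[0] = 3; i = -1, j = 9
j→8 (A[8]=3≤3), i→0 (A[0]=3≥3); i<j, swap → 3 4 3 3 3 3 7 3 3
j→7 (A[7]=3≤3), i→1 (A[1]=4≥3); i<j, swap → 3 3 3 3 3 3 7 4 3
j→5 (A[5]=3≤3), i→2 (A[2]=3≥3); i<j, swap → 3 3 3 3 3 3 7 4 3
j→4 (A[4]=3≤3), i→3 (A[3]=3≥3); i<j, swap → 3 3 3 3 3 3 7 4 3
j→3, i→4; i≥j, return j=3. A = 3 3 3 3 3 3 7 4 3

3 3 3 3 3 3 7 4 3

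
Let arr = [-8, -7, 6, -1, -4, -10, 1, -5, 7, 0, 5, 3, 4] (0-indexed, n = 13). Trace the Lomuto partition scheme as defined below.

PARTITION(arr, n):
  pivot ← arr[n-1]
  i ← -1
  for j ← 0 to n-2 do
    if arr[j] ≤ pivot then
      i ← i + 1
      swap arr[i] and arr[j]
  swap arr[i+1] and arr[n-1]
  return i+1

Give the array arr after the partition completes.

pivot=4, i=-1
j=0: -8≤4, i=0, swap(0,0) ⇒ [-8, -7, 6, -1, -4, -10, 1, -5, 7, 0, 5, 3, 4]
j=1: -7≤4, i=1, swap(1,1) ⇒ [-8, -7, 6, -1, -4, -10, 1, -5, 7, 0, 5, 3, 4]
j=2: 6>4, skip
j=3: -1≤4, i=2, swap(2,3) ⇒ [-8, -7, -1, 6, -4, -10, 1, -5, 7, 0, 5, 3, 4]
j=4: -4≤4, i=3, swap(3,4) ⇒ [-8, -7, -1, -4, 6, -10, 1, -5, 7, 0, 5, 3, 4]
j=5: -10≤4, i=4, swap(4,5) ⇒ [-8, -7, -1, -4, -10, 6, 1, -5, 7, 0, 5, 3, 4]
j=6: 1≤4, i=5, swap(5,6) ⇒ [-8, -7, -1, -4, -10, 1, 6, -5, 7, 0, 5, 3, 4]
j=7: -5≤4, i=6, swap(6,7) ⇒ [-8, -7, -1, -4, -10, 1, -5, 6, 7, 0, 5, 3, 4]
j=8: 7>4, skip
j=9: 0≤4, i=7, swap(7,9) ⇒ [-8, -7, -1, -4, -10, 1, -5, 0, 7, 6, 5, 3, 4]
j=10: 5>4, skip
j=11: 3≤4, i=8, swap(8,11) ⇒ [-8, -7, -1, -4, -10, 1, -5, 0, 3, 6, 5, 7, 4]
swap(9,12) ⇒ [-8, -7, -1, -4, -10, 1, -5, 0, 3, 4, 5, 7, 6]; return 9

[-8, -7, -1, -4, -10, 1, -5, 0, 3, 4, 5, 7, 6]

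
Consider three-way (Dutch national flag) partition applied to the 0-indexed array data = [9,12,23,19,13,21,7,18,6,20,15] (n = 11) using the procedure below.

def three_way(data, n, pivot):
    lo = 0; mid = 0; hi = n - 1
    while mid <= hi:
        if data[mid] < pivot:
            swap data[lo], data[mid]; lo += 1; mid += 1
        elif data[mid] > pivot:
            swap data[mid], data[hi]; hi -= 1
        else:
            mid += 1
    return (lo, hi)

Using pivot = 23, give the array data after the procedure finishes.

pivot = 23; lo=0, mid=0, hi=10
data[mid]=9<23: swap data[0],data[0]; lo=1,mid=1 → [9,12,23,19,13,21,7,18,6,20,15]
data[mid]=12<23: swap data[1],data[1]; lo=2,mid=2 → [9,12,23,19,13,21,7,18,6,20,15]
data[mid]=23=23: mid=3
data[mid]=19<23: swap data[2],data[3]; lo=3,mid=4 → [9,12,19,23,13,21,7,18,6,20,15]
data[mid]=13<23: swap data[3],data[4]; lo=4,mid=5 → [9,12,19,13,23,21,7,18,6,20,15]
data[mid]=21<23: swap data[4],data[5]; lo=5,mid=6 → [9,12,19,13,21,23,7,18,6,20,15]
data[mid]=7<23: swap data[5],data[6]; lo=6,mid=7 → [9,12,19,13,21,7,23,18,6,20,15]
data[mid]=18<23: swap data[6],data[7]; lo=7,mid=8 → [9,12,19,13,21,7,18,23,6,20,15]
data[mid]=6<23: swap data[7],data[8]; lo=8,mid=9 → [9,12,19,13,21,7,18,6,23,20,15]
data[mid]=20<23: swap data[8],data[9]; lo=9,mid=10 → [9,12,19,13,21,7,18,6,20,23,15]
data[mid]=15<23: swap data[9],data[10]; lo=10,mid=11 → [9,12,19,13,21,7,18,6,20,15,23]
end: lo=10, hi=10; data = [9,12,19,13,21,7,18,6,20,15,23]

[9,12,19,13,21,7,18,6,20,15,23]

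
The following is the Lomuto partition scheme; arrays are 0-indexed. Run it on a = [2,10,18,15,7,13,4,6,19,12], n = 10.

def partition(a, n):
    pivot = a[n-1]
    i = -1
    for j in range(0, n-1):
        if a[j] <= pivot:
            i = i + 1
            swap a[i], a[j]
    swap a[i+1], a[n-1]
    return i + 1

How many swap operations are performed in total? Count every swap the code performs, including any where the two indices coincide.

6

pivot = a[9] = 12; i = -1
j=0: a[0]=2 ≤ 12 → i=0, swap a[0],a[0] (no change) → [2,10,18,15,7,13,4,6,19,12]
j=1: a[1]=10 ≤ 12 → i=1, swap a[1],a[1] (no change) → [2,10,18,15,7,13,4,6,19,12]
j=2: a[2]=18 > 12 → no swap
j=3: a[3]=15 > 12 → no swap
j=4: a[4]=7 ≤ 12 → i=2, swap a[2],a[4] → [2,10,7,15,18,13,4,6,19,12]
j=5: a[5]=13 > 12 → no swap
j=6: a[6]=4 ≤ 12 → i=3, swap a[3],a[6] → [2,10,7,4,18,13,15,6,19,12]
j=7: a[7]=6 ≤ 12 → i=4, swap a[4],a[7] → [2,10,7,4,6,13,15,18,19,12]
j=8: a[8]=19 > 12 → no swap
final swap a[5],a[9] → [2,10,7,4,6,12,15,18,19,13]; return 5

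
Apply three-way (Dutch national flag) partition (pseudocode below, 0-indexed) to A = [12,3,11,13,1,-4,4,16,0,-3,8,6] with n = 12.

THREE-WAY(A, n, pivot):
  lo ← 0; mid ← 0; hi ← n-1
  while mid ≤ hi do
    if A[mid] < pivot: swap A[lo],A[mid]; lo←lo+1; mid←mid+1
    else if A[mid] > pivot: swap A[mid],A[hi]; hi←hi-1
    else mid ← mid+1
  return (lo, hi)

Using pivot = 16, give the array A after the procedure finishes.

[12,3,11,13,1,-4,4,0,-3,8,6,16]

pivot = 16; lo=0, mid=0, hi=11
A[mid]=12<16: swap A[0],A[0]; lo=1,mid=1 → [12,3,11,13,1,-4,4,16,0,-3,8,6]
A[mid]=3<16: swap A[1],A[1]; lo=2,mid=2 → [12,3,11,13,1,-4,4,16,0,-3,8,6]
A[mid]=11<16: swap A[2],A[2]; lo=3,mid=3 → [12,3,11,13,1,-4,4,16,0,-3,8,6]
A[mid]=13<16: swap A[3],A[3]; lo=4,mid=4 → [12,3,11,13,1,-4,4,16,0,-3,8,6]
A[mid]=1<16: swap A[4],A[4]; lo=5,mid=5 → [12,3,11,13,1,-4,4,16,0,-3,8,6]
A[mid]=-4<16: swap A[5],A[5]; lo=6,mid=6 → [12,3,11,13,1,-4,4,16,0,-3,8,6]
A[mid]=4<16: swap A[6],A[6]; lo=7,mid=7 → [12,3,11,13,1,-4,4,16,0,-3,8,6]
A[mid]=16=16: mid=8
A[mid]=0<16: swap A[7],A[8]; lo=8,mid=9 → [12,3,11,13,1,-4,4,0,16,-3,8,6]
A[mid]=-3<16: swap A[8],A[9]; lo=9,mid=10 → [12,3,11,13,1,-4,4,0,-3,16,8,6]
A[mid]=8<16: swap A[9],A[10]; lo=10,mid=11 → [12,3,11,13,1,-4,4,0,-3,8,16,6]
A[mid]=6<16: swap A[10],A[11]; lo=11,mid=12 → [12,3,11,13,1,-4,4,0,-3,8,6,16]
end: lo=11, hi=11; A = [12,3,11,13,1,-4,4,0,-3,8,6,16]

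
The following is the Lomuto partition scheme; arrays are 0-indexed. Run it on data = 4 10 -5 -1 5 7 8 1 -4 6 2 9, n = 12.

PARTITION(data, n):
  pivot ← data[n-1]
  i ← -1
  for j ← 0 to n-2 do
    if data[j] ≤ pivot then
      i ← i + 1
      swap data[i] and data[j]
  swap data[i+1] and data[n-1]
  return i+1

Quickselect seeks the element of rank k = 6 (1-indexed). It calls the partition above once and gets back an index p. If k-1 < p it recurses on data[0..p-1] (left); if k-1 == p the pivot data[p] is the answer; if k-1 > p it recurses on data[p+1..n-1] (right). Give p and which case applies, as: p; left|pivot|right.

pivot = data[11] = 9; i = -1
j=0: data[0]=4 ≤ 9 → i=0, swap data[0],data[0] (no change) → 4 10 -5 -1 5 7 8 1 -4 6 2 9
j=1: data[1]=10 > 9 → no swap
j=2: data[2]=-5 ≤ 9 → i=1, swap data[1],data[2] → 4 -5 10 -1 5 7 8 1 -4 6 2 9
j=3: data[3]=-1 ≤ 9 → i=2, swap data[2],data[3] → 4 -5 -1 10 5 7 8 1 -4 6 2 9
j=4: data[4]=5 ≤ 9 → i=3, swap data[3],data[4] → 4 -5 -1 5 10 7 8 1 -4 6 2 9
j=5: data[5]=7 ≤ 9 → i=4, swap data[4],data[5] → 4 -5 -1 5 7 10 8 1 -4 6 2 9
j=6: data[6]=8 ≤ 9 → i=5, swap data[5],data[6] → 4 -5 -1 5 7 8 10 1 -4 6 2 9
j=7: data[7]=1 ≤ 9 → i=6, swap data[6],data[7] → 4 -5 -1 5 7 8 1 10 -4 6 2 9
j=8: data[8]=-4 ≤ 9 → i=7, swap data[7],data[8] → 4 -5 -1 5 7 8 1 -4 10 6 2 9
j=9: data[9]=6 ≤ 9 → i=8, swap data[8],data[9] → 4 -5 -1 5 7 8 1 -4 6 10 2 9
j=10: data[10]=2 ≤ 9 → i=9, swap data[9],data[10] → 4 -5 -1 5 7 8 1 -4 6 2 10 9
final swap data[10],data[11] → 4 -5 -1 5 7 8 1 -4 6 2 9 10; return 10
p = 10; k-1 = 5 < 10 ⇒ left

10; left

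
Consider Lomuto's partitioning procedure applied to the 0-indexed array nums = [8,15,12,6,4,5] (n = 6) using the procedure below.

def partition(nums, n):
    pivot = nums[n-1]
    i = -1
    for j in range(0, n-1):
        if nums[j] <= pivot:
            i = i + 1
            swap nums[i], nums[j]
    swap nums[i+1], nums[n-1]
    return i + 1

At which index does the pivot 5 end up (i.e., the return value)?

1

pivot = nums[5] = 5; i = -1
j=0: nums[0]=8 > 5 → no swap
j=1: nums[1]=15 > 5 → no swap
j=2: nums[2]=12 > 5 → no swap
j=3: nums[3]=6 > 5 → no swap
j=4: nums[4]=4 ≤ 5 → i=0, swap nums[0],nums[4] → [4,15,12,6,8,5]
final swap nums[1],nums[5] → [4,5,12,6,8,15]; return 1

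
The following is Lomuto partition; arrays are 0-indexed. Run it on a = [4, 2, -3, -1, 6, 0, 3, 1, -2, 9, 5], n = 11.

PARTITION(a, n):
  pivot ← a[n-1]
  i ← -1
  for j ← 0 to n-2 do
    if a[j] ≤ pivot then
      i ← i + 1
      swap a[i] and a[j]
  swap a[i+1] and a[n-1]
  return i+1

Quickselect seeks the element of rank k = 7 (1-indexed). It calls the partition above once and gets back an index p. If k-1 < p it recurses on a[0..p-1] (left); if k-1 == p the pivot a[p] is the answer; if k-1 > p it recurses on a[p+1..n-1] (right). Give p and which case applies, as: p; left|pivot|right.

8; left

pivot = a[10] = 5; i = -1
j=0: a[0]=4 ≤ 5 → i=0, swap a[0],a[0] (no change) → [4, 2, -3, -1, 6, 0, 3, 1, -2, 9, 5]
j=1: a[1]=2 ≤ 5 → i=1, swap a[1],a[1] (no change) → [4, 2, -3, -1, 6, 0, 3, 1, -2, 9, 5]
j=2: a[2]=-3 ≤ 5 → i=2, swap a[2],a[2] (no change) → [4, 2, -3, -1, 6, 0, 3, 1, -2, 9, 5]
j=3: a[3]=-1 ≤ 5 → i=3, swap a[3],a[3] (no change) → [4, 2, -3, -1, 6, 0, 3, 1, -2, 9, 5]
j=4: a[4]=6 > 5 → no swap
j=5: a[5]=0 ≤ 5 → i=4, swap a[4],a[5] → [4, 2, -3, -1, 0, 6, 3, 1, -2, 9, 5]
j=6: a[6]=3 ≤ 5 → i=5, swap a[5],a[6] → [4, 2, -3, -1, 0, 3, 6, 1, -2, 9, 5]
j=7: a[7]=1 ≤ 5 → i=6, swap a[6],a[7] → [4, 2, -3, -1, 0, 3, 1, 6, -2, 9, 5]
j=8: a[8]=-2 ≤ 5 → i=7, swap a[7],a[8] → [4, 2, -3, -1, 0, 3, 1, -2, 6, 9, 5]
j=9: a[9]=9 > 5 → no swap
final swap a[8],a[10] → [4, 2, -3, -1, 0, 3, 1, -2, 5, 9, 6]; return 8
p = 8; k-1 = 6 < 8 ⇒ left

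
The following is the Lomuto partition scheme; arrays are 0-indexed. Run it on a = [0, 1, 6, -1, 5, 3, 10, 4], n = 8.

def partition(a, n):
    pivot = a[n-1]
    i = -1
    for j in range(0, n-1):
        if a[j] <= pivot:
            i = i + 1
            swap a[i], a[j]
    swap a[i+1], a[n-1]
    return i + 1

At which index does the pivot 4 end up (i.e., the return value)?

4

pivot=4, i=-1
j=0: 0≤4, i=0, swap(0,0) ⇒ [0, 1, 6, -1, 5, 3, 10, 4]
j=1: 1≤4, i=1, swap(1,1) ⇒ [0, 1, 6, -1, 5, 3, 10, 4]
j=2: 6>4, skip
j=3: -1≤4, i=2, swap(2,3) ⇒ [0, 1, -1, 6, 5, 3, 10, 4]
j=4: 5>4, skip
j=5: 3≤4, i=3, swap(3,5) ⇒ [0, 1, -1, 3, 5, 6, 10, 4]
j=6: 10>4, skip
swap(4,7) ⇒ [0, 1, -1, 3, 4, 6, 10, 5]; return 4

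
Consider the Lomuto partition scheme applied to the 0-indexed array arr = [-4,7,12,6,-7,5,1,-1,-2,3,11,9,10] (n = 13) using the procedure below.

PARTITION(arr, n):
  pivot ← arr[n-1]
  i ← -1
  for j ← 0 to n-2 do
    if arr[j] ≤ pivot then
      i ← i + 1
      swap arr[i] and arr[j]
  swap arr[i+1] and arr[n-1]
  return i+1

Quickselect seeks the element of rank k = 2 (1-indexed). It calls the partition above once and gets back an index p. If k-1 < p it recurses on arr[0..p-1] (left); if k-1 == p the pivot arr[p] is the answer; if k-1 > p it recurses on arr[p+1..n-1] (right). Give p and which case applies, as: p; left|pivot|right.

10; left

pivot = arr[12] = 10; i = -1
j=0: arr[0]=-4 ≤ 10 → i=0, swap arr[0],arr[0] (no change) → [-4,7,12,6,-7,5,1,-1,-2,3,11,9,10]
j=1: arr[1]=7 ≤ 10 → i=1, swap arr[1],arr[1] (no change) → [-4,7,12,6,-7,5,1,-1,-2,3,11,9,10]
j=2: arr[2]=12 > 10 → no swap
j=3: arr[3]=6 ≤ 10 → i=2, swap arr[2],arr[3] → [-4,7,6,12,-7,5,1,-1,-2,3,11,9,10]
j=4: arr[4]=-7 ≤ 10 → i=3, swap arr[3],arr[4] → [-4,7,6,-7,12,5,1,-1,-2,3,11,9,10]
j=5: arr[5]=5 ≤ 10 → i=4, swap arr[4],arr[5] → [-4,7,6,-7,5,12,1,-1,-2,3,11,9,10]
j=6: arr[6]=1 ≤ 10 → i=5, swap arr[5],arr[6] → [-4,7,6,-7,5,1,12,-1,-2,3,11,9,10]
j=7: arr[7]=-1 ≤ 10 → i=6, swap arr[6],arr[7] → [-4,7,6,-7,5,1,-1,12,-2,3,11,9,10]
j=8: arr[8]=-2 ≤ 10 → i=7, swap arr[7],arr[8] → [-4,7,6,-7,5,1,-1,-2,12,3,11,9,10]
j=9: arr[9]=3 ≤ 10 → i=8, swap arr[8],arr[9] → [-4,7,6,-7,5,1,-1,-2,3,12,11,9,10]
j=10: arr[10]=11 > 10 → no swap
j=11: arr[11]=9 ≤ 10 → i=9, swap arr[9],arr[11] → [-4,7,6,-7,5,1,-1,-2,3,9,11,12,10]
final swap arr[10],arr[12] → [-4,7,6,-7,5,1,-1,-2,3,9,10,12,11]; return 10
p = 10; k-1 = 1 < 10 ⇒ left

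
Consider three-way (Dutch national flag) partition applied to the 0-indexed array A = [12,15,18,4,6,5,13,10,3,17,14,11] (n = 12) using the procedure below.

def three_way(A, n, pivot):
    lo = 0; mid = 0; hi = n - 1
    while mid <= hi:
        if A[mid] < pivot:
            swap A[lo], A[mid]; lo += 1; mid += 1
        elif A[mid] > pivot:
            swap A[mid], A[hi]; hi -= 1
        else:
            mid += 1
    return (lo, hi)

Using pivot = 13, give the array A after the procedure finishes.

[12,11,3,4,6,5,10,13,17,14,18,15]

pivot = 13; lo=0, mid=0, hi=11
A[mid]=12<13: swap A[0],A[0]; lo=1,mid=1 → [12,15,18,4,6,5,13,10,3,17,14,11]
A[mid]=15>13: swap A[1],A[11]; hi=10 → [12,11,18,4,6,5,13,10,3,17,14,15]
A[mid]=11<13: swap A[1],A[1]; lo=2,mid=2 → [12,11,18,4,6,5,13,10,3,17,14,15]
A[mid]=18>13: swap A[2],A[10]; hi=9 → [12,11,14,4,6,5,13,10,3,17,18,15]
A[mid]=14>13: swap A[2],A[9]; hi=8 → [12,11,17,4,6,5,13,10,3,14,18,15]
A[mid]=17>13: swap A[2],A[8]; hi=7 → [12,11,3,4,6,5,13,10,17,14,18,15]
A[mid]=3<13: swap A[2],A[2]; lo=3,mid=3 → [12,11,3,4,6,5,13,10,17,14,18,15]
A[mid]=4<13: swap A[3],A[3]; lo=4,mid=4 → [12,11,3,4,6,5,13,10,17,14,18,15]
A[mid]=6<13: swap A[4],A[4]; lo=5,mid=5 → [12,11,3,4,6,5,13,10,17,14,18,15]
A[mid]=5<13: swap A[5],A[5]; lo=6,mid=6 → [12,11,3,4,6,5,13,10,17,14,18,15]
A[mid]=13=13: mid=7
A[mid]=10<13: swap A[6],A[7]; lo=7,mid=8 → [12,11,3,4,6,5,10,13,17,14,18,15]
end: lo=7, hi=7; A = [12,11,3,4,6,5,10,13,17,14,18,15]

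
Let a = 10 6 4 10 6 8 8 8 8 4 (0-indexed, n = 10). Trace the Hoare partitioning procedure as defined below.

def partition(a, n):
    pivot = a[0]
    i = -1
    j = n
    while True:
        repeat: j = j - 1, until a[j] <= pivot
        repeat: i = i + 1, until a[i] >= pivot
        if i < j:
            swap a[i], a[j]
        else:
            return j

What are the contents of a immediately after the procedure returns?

4 6 4 8 6 8 8 8 10 10

pivot=10
j stops at 9 (4), i stops at 0 (10); swap ⇒ 4 6 4 10 6 8 8 8 8 10
j stops at 8 (8), i stops at 3 (10); swap ⇒ 4 6 4 8 6 8 8 8 10 10
j stops at 7, i stops at 8; i≥j ⇒ return 7. a=4 6 4 8 6 8 8 8 10 10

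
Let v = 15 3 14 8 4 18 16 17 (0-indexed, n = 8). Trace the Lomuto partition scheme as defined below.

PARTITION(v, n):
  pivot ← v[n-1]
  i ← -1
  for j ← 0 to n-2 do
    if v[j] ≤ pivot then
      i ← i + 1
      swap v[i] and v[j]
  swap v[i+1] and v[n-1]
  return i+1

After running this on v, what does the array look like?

15 3 14 8 4 16 17 18

pivot = v[7] = 17; i = -1
j=0: v[0]=15 ≤ 17 → i=0, swap v[0],v[0] (no change) → 15 3 14 8 4 18 16 17
j=1: v[1]=3 ≤ 17 → i=1, swap v[1],v[1] (no change) → 15 3 14 8 4 18 16 17
j=2: v[2]=14 ≤ 17 → i=2, swap v[2],v[2] (no change) → 15 3 14 8 4 18 16 17
j=3: v[3]=8 ≤ 17 → i=3, swap v[3],v[3] (no change) → 15 3 14 8 4 18 16 17
j=4: v[4]=4 ≤ 17 → i=4, swap v[4],v[4] (no change) → 15 3 14 8 4 18 16 17
j=5: v[5]=18 > 17 → no swap
j=6: v[6]=16 ≤ 17 → i=5, swap v[5],v[6] → 15 3 14 8 4 16 18 17
final swap v[6],v[7] → 15 3 14 8 4 16 17 18; return 6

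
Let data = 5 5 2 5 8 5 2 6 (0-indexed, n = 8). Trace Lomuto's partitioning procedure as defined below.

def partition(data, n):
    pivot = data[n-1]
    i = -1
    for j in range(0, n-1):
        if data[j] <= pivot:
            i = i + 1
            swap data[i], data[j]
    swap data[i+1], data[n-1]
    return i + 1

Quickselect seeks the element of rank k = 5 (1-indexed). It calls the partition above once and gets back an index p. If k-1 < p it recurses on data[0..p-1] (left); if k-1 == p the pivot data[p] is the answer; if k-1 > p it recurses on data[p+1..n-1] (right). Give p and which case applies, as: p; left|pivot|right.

6; left

pivot = data[7] = 6; i = -1
j=0: data[0]=5 ≤ 6 → i=0, swap data[0],data[0] (no change) → 5 5 2 5 8 5 2 6
j=1: data[1]=5 ≤ 6 → i=1, swap data[1],data[1] (no change) → 5 5 2 5 8 5 2 6
j=2: data[2]=2 ≤ 6 → i=2, swap data[2],data[2] (no change) → 5 5 2 5 8 5 2 6
j=3: data[3]=5 ≤ 6 → i=3, swap data[3],data[3] (no change) → 5 5 2 5 8 5 2 6
j=4: data[4]=8 > 6 → no swap
j=5: data[5]=5 ≤ 6 → i=4, swap data[4],data[5] → 5 5 2 5 5 8 2 6
j=6: data[6]=2 ≤ 6 → i=5, swap data[5],data[6] → 5 5 2 5 5 2 8 6
final swap data[6],data[7] → 5 5 2 5 5 2 6 8; return 6
p = 6; k-1 = 4 < 6 ⇒ left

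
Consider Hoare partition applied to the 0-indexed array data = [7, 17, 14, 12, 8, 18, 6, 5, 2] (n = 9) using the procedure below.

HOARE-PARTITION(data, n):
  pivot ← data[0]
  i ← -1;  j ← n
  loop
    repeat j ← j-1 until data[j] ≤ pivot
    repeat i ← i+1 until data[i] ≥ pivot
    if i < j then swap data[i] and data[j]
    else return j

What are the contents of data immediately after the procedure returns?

pivot=7
j stops at 8 (2), i stops at 0 (7); swap ⇒ [2, 17, 14, 12, 8, 18, 6, 5, 7]
j stops at 7 (5), i stops at 1 (17); swap ⇒ [2, 5, 14, 12, 8, 18, 6, 17, 7]
j stops at 6 (6), i stops at 2 (14); swap ⇒ [2, 5, 6, 12, 8, 18, 14, 17, 7]
j stops at 2, i stops at 3; i≥j ⇒ return 2. data=[2, 5, 6, 12, 8, 18, 14, 17, 7]

[2, 5, 6, 12, 8, 18, 14, 17, 7]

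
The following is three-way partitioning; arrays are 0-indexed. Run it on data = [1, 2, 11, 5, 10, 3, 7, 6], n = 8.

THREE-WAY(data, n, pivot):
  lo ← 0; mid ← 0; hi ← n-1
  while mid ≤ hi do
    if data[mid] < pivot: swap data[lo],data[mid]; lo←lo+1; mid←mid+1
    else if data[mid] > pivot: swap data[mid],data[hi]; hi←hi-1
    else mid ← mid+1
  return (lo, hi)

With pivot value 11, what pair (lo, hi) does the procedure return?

(7, 7)

lo=0 mid=0 hi=7
1<11: swap(0,0), lo=1 mid=1 ⇒ [1, 2, 11, 5, 10, 3, 7, 6]
2<11: swap(1,1), lo=2 mid=2 ⇒ [1, 2, 11, 5, 10, 3, 7, 6]
11=11: mid=3
5<11: swap(2,3), lo=3 mid=4 ⇒ [1, 2, 5, 11, 10, 3, 7, 6]
10<11: swap(3,4), lo=4 mid=5 ⇒ [1, 2, 5, 10, 11, 3, 7, 6]
3<11: swap(4,5), lo=5 mid=6 ⇒ [1, 2, 5, 10, 3, 11, 7, 6]
7<11: swap(5,6), lo=6 mid=7 ⇒ [1, 2, 5, 10, 3, 7, 11, 6]
6<11: swap(6,7), lo=7 mid=8 ⇒ [1, 2, 5, 10, 3, 7, 6, 11]
done. lo=7 hi=7; data=[1, 2, 5, 10, 3, 7, 6, 11]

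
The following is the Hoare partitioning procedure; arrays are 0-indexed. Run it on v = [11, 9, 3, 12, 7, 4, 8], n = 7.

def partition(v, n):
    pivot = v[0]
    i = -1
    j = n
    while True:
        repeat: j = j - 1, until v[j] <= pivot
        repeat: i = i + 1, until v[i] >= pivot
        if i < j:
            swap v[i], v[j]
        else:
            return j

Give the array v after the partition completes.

[8, 9, 3, 4, 7, 12, 11]

pivot=11
j stops at 6 (8), i stops at 0 (11); swap ⇒ [8, 9, 3, 12, 7, 4, 11]
j stops at 5 (4), i stops at 3 (12); swap ⇒ [8, 9, 3, 4, 7, 12, 11]
j stops at 4, i stops at 5; i≥j ⇒ return 4. v=[8, 9, 3, 4, 7, 12, 11]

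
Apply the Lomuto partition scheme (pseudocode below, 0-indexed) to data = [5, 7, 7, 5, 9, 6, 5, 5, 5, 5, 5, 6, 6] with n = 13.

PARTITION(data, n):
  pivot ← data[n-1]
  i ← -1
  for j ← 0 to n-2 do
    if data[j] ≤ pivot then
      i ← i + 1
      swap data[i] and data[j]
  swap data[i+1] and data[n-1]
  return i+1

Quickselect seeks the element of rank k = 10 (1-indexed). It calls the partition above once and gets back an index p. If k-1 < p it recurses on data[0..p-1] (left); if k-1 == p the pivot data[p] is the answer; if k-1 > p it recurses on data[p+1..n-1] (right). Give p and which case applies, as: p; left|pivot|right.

pivot = data[12] = 6; i = -1
j=0: data[0]=5 ≤ 6 → i=0, swap data[0],data[0] (no change) → [5, 7, 7, 5, 9, 6, 5, 5, 5, 5, 5, 6, 6]
j=1: data[1]=7 > 6 → no swap
j=2: data[2]=7 > 6 → no swap
j=3: data[3]=5 ≤ 6 → i=1, swap data[1],data[3] → [5, 5, 7, 7, 9, 6, 5, 5, 5, 5, 5, 6, 6]
j=4: data[4]=9 > 6 → no swap
j=5: data[5]=6 ≤ 6 → i=2, swap data[2],data[5] → [5, 5, 6, 7, 9, 7, 5, 5, 5, 5, 5, 6, 6]
j=6: data[6]=5 ≤ 6 → i=3, swap data[3],data[6] → [5, 5, 6, 5, 9, 7, 7, 5, 5, 5, 5, 6, 6]
j=7: data[7]=5 ≤ 6 → i=4, swap data[4],data[7] → [5, 5, 6, 5, 5, 7, 7, 9, 5, 5, 5, 6, 6]
j=8: data[8]=5 ≤ 6 → i=5, swap data[5],data[8] → [5, 5, 6, 5, 5, 5, 7, 9, 7, 5, 5, 6, 6]
j=9: data[9]=5 ≤ 6 → i=6, swap data[6],data[9] → [5, 5, 6, 5, 5, 5, 5, 9, 7, 7, 5, 6, 6]
j=10: data[10]=5 ≤ 6 → i=7, swap data[7],data[10] → [5, 5, 6, 5, 5, 5, 5, 5, 7, 7, 9, 6, 6]
j=11: data[11]=6 ≤ 6 → i=8, swap data[8],data[11] → [5, 5, 6, 5, 5, 5, 5, 5, 6, 7, 9, 7, 6]
final swap data[9],data[12] → [5, 5, 6, 5, 5, 5, 5, 5, 6, 6, 9, 7, 7]; return 9
p = 9; k-1 = 9 == 9 ⇒ pivot

9; pivot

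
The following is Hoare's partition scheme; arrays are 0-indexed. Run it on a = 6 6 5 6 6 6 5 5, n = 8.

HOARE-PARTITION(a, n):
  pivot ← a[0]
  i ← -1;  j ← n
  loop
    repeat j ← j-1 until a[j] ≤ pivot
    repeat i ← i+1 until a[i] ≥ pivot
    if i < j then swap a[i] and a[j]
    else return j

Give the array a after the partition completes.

pivot = a[0] = 6; i = -1, j = 8
j→7 (a[7]=5≤6), i→0 (a[0]=6≥6); i<j, swap → 5 6 5 6 6 6 5 6
j→6 (a[6]=5≤6), i→1 (a[1]=6≥6); i<j, swap → 5 5 5 6 6 6 6 6
j→5 (a[5]=6≤6), i→3 (a[3]=6≥6); i<j, swap → 5 5 5 6 6 6 6 6
j→4, i→4; i≥j, return j=4. a = 5 5 5 6 6 6 6 6

5 5 5 6 6 6 6 6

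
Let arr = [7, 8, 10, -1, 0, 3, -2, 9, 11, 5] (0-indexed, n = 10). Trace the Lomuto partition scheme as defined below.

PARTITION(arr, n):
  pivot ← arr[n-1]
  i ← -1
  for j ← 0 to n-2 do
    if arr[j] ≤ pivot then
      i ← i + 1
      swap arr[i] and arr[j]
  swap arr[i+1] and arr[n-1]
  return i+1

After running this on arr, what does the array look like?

[-1, 0, 3, -2, 5, 10, 7, 9, 11, 8]

pivot=5, i=-1
j=0: 7>5, skip
j=1: 8>5, skip
j=2: 10>5, skip
j=3: -1≤5, i=0, swap(0,3) ⇒ [-1, 8, 10, 7, 0, 3, -2, 9, 11, 5]
j=4: 0≤5, i=1, swap(1,4) ⇒ [-1, 0, 10, 7, 8, 3, -2, 9, 11, 5]
j=5: 3≤5, i=2, swap(2,5) ⇒ [-1, 0, 3, 7, 8, 10, -2, 9, 11, 5]
j=6: -2≤5, i=3, swap(3,6) ⇒ [-1, 0, 3, -2, 8, 10, 7, 9, 11, 5]
j=7: 9>5, skip
j=8: 11>5, skip
swap(4,9) ⇒ [-1, 0, 3, -2, 5, 10, 7, 9, 11, 8]; return 4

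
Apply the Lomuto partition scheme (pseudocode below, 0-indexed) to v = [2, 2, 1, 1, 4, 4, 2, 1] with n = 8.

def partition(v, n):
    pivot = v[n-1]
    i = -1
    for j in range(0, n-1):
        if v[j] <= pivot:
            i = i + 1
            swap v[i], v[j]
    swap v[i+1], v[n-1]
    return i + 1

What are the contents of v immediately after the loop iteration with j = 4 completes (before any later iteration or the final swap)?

[1, 1, 2, 2, 4, 4, 2, 1]

pivot=1, i=-1
j=0: 2>1, skip
j=1: 2>1, skip
j=2: 1≤1, i=0, swap(0,2) ⇒ [1, 2, 2, 1, 4, 4, 2, 1]
j=3: 1≤1, i=1, swap(1,3) ⇒ [1, 1, 2, 2, 4, 4, 2, 1]
j=4: 4>1, skip
(after j=4) v = [1, 1, 2, 2, 4, 4, 2, 1]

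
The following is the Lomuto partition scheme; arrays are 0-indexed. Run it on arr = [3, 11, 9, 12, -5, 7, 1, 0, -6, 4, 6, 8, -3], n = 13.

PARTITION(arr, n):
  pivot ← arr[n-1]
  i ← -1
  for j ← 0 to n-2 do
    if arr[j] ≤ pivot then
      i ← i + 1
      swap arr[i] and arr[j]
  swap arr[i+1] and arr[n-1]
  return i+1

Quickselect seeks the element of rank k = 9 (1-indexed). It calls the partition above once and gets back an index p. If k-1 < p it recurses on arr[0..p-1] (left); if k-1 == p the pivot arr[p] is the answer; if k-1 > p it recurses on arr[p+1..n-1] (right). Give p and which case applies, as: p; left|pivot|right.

pivot = arr[12] = -3; i = -1
j=0: arr[0]=3 > -3 → no swap
j=1: arr[1]=11 > -3 → no swap
j=2: arr[2]=9 > -3 → no swap
j=3: arr[3]=12 > -3 → no swap
j=4: arr[4]=-5 ≤ -3 → i=0, swap arr[0],arr[4] → [-5, 11, 9, 12, 3, 7, 1, 0, -6, 4, 6, 8, -3]
j=5: arr[5]=7 > -3 → no swap
j=6: arr[6]=1 > -3 → no swap
j=7: arr[7]=0 > -3 → no swap
j=8: arr[8]=-6 ≤ -3 → i=1, swap arr[1],arr[8] → [-5, -6, 9, 12, 3, 7, 1, 0, 11, 4, 6, 8, -3]
j=9: arr[9]=4 > -3 → no swap
j=10: arr[10]=6 > -3 → no swap
j=11: arr[11]=8 > -3 → no swap
final swap arr[2],arr[12] → [-5, -6, -3, 12, 3, 7, 1, 0, 11, 4, 6, 8, 9]; return 2
p = 2; k-1 = 8 > 2 ⇒ right

2; right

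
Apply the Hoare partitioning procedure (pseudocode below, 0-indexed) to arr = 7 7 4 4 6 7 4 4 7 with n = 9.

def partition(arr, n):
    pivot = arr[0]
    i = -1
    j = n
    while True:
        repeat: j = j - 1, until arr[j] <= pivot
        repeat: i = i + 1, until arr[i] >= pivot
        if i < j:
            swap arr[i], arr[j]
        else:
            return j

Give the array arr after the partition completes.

7 4 4 4 6 4 7 7 7

pivot=7
j stops at 8 (7), i stops at 0 (7); swap ⇒ 7 7 4 4 6 7 4 4 7
j stops at 7 (4), i stops at 1 (7); swap ⇒ 7 4 4 4 6 7 4 7 7
j stops at 6 (4), i stops at 5 (7); swap ⇒ 7 4 4 4 6 4 7 7 7
j stops at 5, i stops at 6; i≥j ⇒ return 5. arr=7 4 4 4 6 4 7 7 7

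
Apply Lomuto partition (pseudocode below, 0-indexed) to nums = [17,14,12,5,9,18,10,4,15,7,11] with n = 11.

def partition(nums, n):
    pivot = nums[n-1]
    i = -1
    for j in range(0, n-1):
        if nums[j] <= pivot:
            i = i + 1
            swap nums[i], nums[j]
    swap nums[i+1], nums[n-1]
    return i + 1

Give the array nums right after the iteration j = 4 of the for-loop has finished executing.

pivot = nums[10] = 11; i = -1
j=0: nums[0]=17 > 11 → no swap
j=1: nums[1]=14 > 11 → no swap
j=2: nums[2]=12 > 11 → no swap
j=3: nums[3]=5 ≤ 11 → i=0, swap nums[0],nums[3] → [5,14,12,17,9,18,10,4,15,7,11]
j=4: nums[4]=9 ≤ 11 → i=1, swap nums[1],nums[4] → [5,9,12,17,14,18,10,4,15,7,11]
(after j=4) nums = [5,9,12,17,14,18,10,4,15,7,11]

[5,9,12,17,14,18,10,4,15,7,11]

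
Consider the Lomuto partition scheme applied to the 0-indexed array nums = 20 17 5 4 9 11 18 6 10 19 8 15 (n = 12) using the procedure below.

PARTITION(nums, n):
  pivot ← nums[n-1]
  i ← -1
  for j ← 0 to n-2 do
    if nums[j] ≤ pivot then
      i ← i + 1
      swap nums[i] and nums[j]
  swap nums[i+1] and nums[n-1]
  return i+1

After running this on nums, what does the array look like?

5 4 9 11 6 10 8 15 17 19 18 20

pivot = nums[11] = 15; i = -1
j=0: nums[0]=20 > 15 → no swap
j=1: nums[1]=17 > 15 → no swap
j=2: nums[2]=5 ≤ 15 → i=0, swap nums[0],nums[2] → 5 17 20 4 9 11 18 6 10 19 8 15
j=3: nums[3]=4 ≤ 15 → i=1, swap nums[1],nums[3] → 5 4 20 17 9 11 18 6 10 19 8 15
j=4: nums[4]=9 ≤ 15 → i=2, swap nums[2],nums[4] → 5 4 9 17 20 11 18 6 10 19 8 15
j=5: nums[5]=11 ≤ 15 → i=3, swap nums[3],nums[5] → 5 4 9 11 20 17 18 6 10 19 8 15
j=6: nums[6]=18 > 15 → no swap
j=7: nums[7]=6 ≤ 15 → i=4, swap nums[4],nums[7] → 5 4 9 11 6 17 18 20 10 19 8 15
j=8: nums[8]=10 ≤ 15 → i=5, swap nums[5],nums[8] → 5 4 9 11 6 10 18 20 17 19 8 15
j=9: nums[9]=19 > 15 → no swap
j=10: nums[10]=8 ≤ 15 → i=6, swap nums[6],nums[10] → 5 4 9 11 6 10 8 20 17 19 18 15
final swap nums[7],nums[11] → 5 4 9 11 6 10 8 15 17 19 18 20; return 7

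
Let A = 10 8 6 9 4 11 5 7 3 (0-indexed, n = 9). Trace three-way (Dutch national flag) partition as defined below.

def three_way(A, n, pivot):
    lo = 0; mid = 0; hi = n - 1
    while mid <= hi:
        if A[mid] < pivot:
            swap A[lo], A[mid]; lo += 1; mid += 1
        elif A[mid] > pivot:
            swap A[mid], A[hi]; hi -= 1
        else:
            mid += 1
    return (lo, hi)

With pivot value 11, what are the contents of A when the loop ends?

10 8 6 9 4 5 7 3 11

pivot = 11; lo=0, mid=0, hi=8
A[mid]=10<11: swap A[0],A[0]; lo=1,mid=1 → 10 8 6 9 4 11 5 7 3
A[mid]=8<11: swap A[1],A[1]; lo=2,mid=2 → 10 8 6 9 4 11 5 7 3
A[mid]=6<11: swap A[2],A[2]; lo=3,mid=3 → 10 8 6 9 4 11 5 7 3
A[mid]=9<11: swap A[3],A[3]; lo=4,mid=4 → 10 8 6 9 4 11 5 7 3
A[mid]=4<11: swap A[4],A[4]; lo=5,mid=5 → 10 8 6 9 4 11 5 7 3
A[mid]=11=11: mid=6
A[mid]=5<11: swap A[5],A[6]; lo=6,mid=7 → 10 8 6 9 4 5 11 7 3
A[mid]=7<11: swap A[6],A[7]; lo=7,mid=8 → 10 8 6 9 4 5 7 11 3
A[mid]=3<11: swap A[7],A[8]; lo=8,mid=9 → 10 8 6 9 4 5 7 3 11
end: lo=8, hi=8; A = 10 8 6 9 4 5 7 3 11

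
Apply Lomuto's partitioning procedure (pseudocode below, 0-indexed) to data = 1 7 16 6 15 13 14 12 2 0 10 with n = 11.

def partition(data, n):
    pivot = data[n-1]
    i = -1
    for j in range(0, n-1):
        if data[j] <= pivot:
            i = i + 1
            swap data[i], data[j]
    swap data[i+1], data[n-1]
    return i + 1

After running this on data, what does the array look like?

pivot = data[10] = 10; i = -1
j=0: data[0]=1 ≤ 10 → i=0, swap data[0],data[0] (no change) → 1 7 16 6 15 13 14 12 2 0 10
j=1: data[1]=7 ≤ 10 → i=1, swap data[1],data[1] (no change) → 1 7 16 6 15 13 14 12 2 0 10
j=2: data[2]=16 > 10 → no swap
j=3: data[3]=6 ≤ 10 → i=2, swap data[2],data[3] → 1 7 6 16 15 13 14 12 2 0 10
j=4: data[4]=15 > 10 → no swap
j=5: data[5]=13 > 10 → no swap
j=6: data[6]=14 > 10 → no swap
j=7: data[7]=12 > 10 → no swap
j=8: data[8]=2 ≤ 10 → i=3, swap data[3],data[8] → 1 7 6 2 15 13 14 12 16 0 10
j=9: data[9]=0 ≤ 10 → i=4, swap data[4],data[9] → 1 7 6 2 0 13 14 12 16 15 10
final swap data[5],data[10] → 1 7 6 2 0 10 14 12 16 15 13; return 5

1 7 6 2 0 10 14 12 16 15 13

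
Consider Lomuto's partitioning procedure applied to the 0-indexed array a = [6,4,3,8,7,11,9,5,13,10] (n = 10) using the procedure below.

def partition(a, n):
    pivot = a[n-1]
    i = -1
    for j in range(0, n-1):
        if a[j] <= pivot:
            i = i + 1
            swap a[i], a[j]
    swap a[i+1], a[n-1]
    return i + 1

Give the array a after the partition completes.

pivot=10, i=-1
j=0: 6≤10, i=0, swap(0,0) ⇒ [6,4,3,8,7,11,9,5,13,10]
j=1: 4≤10, i=1, swap(1,1) ⇒ [6,4,3,8,7,11,9,5,13,10]
j=2: 3≤10, i=2, swap(2,2) ⇒ [6,4,3,8,7,11,9,5,13,10]
j=3: 8≤10, i=3, swap(3,3) ⇒ [6,4,3,8,7,11,9,5,13,10]
j=4: 7≤10, i=4, swap(4,4) ⇒ [6,4,3,8,7,11,9,5,13,10]
j=5: 11>10, skip
j=6: 9≤10, i=5, swap(5,6) ⇒ [6,4,3,8,7,9,11,5,13,10]
j=7: 5≤10, i=6, swap(6,7) ⇒ [6,4,3,8,7,9,5,11,13,10]
j=8: 13>10, skip
swap(7,9) ⇒ [6,4,3,8,7,9,5,10,13,11]; return 7

[6,4,3,8,7,9,5,10,13,11]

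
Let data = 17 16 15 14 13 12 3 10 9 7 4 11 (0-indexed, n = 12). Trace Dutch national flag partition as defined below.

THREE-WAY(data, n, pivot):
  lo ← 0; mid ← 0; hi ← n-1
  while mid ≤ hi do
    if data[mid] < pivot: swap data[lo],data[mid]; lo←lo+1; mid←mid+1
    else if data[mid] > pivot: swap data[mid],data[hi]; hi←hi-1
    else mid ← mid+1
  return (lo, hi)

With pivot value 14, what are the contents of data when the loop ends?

pivot = 14; lo=0, mid=0, hi=11
data[mid]=17>14: swap data[0],data[11]; hi=10 → 11 16 15 14 13 12 3 10 9 7 4 17
data[mid]=11<14: swap data[0],data[0]; lo=1,mid=1 → 11 16 15 14 13 12 3 10 9 7 4 17
data[mid]=16>14: swap data[1],data[10]; hi=9 → 11 4 15 14 13 12 3 10 9 7 16 17
data[mid]=4<14: swap data[1],data[1]; lo=2,mid=2 → 11 4 15 14 13 12 3 10 9 7 16 17
data[mid]=15>14: swap data[2],data[9]; hi=8 → 11 4 7 14 13 12 3 10 9 15 16 17
data[mid]=7<14: swap data[2],data[2]; lo=3,mid=3 → 11 4 7 14 13 12 3 10 9 15 16 17
data[mid]=14=14: mid=4
data[mid]=13<14: swap data[3],data[4]; lo=4,mid=5 → 11 4 7 13 14 12 3 10 9 15 16 17
data[mid]=12<14: swap data[4],data[5]; lo=5,mid=6 → 11 4 7 13 12 14 3 10 9 15 16 17
data[mid]=3<14: swap data[5],data[6]; lo=6,mid=7 → 11 4 7 13 12 3 14 10 9 15 16 17
data[mid]=10<14: swap data[6],data[7]; lo=7,mid=8 → 11 4 7 13 12 3 10 14 9 15 16 17
data[mid]=9<14: swap data[7],data[8]; lo=8,mid=9 → 11 4 7 13 12 3 10 9 14 15 16 17
end: lo=8, hi=8; data = 11 4 7 13 12 3 10 9 14 15 16 17

11 4 7 13 12 3 10 9 14 15 16 17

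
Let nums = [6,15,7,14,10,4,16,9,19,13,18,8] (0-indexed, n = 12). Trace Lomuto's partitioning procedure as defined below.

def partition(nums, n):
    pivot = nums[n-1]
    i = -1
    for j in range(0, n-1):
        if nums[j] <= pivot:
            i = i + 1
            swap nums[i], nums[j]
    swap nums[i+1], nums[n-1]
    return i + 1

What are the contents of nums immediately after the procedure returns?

[6,7,4,8,10,15,16,9,19,13,18,14]

pivot=8, i=-1
j=0: 6≤8, i=0, swap(0,0) ⇒ [6,15,7,14,10,4,16,9,19,13,18,8]
j=1: 15>8, skip
j=2: 7≤8, i=1, swap(1,2) ⇒ [6,7,15,14,10,4,16,9,19,13,18,8]
j=3: 14>8, skip
j=4: 10>8, skip
j=5: 4≤8, i=2, swap(2,5) ⇒ [6,7,4,14,10,15,16,9,19,13,18,8]
j=6: 16>8, skip
j=7: 9>8, skip
j=8: 19>8, skip
j=9: 13>8, skip
j=10: 18>8, skip
swap(3,11) ⇒ [6,7,4,8,10,15,16,9,19,13,18,14]; return 3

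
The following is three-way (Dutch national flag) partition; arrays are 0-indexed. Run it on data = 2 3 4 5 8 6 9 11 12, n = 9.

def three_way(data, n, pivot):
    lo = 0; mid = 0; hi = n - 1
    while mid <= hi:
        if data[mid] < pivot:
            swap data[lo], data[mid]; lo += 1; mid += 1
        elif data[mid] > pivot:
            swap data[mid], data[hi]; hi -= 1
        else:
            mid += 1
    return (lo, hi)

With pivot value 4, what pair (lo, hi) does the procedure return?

pivot = 4; lo=0, mid=0, hi=8
data[mid]=2<4: swap data[0],data[0]; lo=1,mid=1 → 2 3 4 5 8 6 9 11 12
data[mid]=3<4: swap data[1],data[1]; lo=2,mid=2 → 2 3 4 5 8 6 9 11 12
data[mid]=4=4: mid=3
data[mid]=5>4: swap data[3],data[8]; hi=7 → 2 3 4 12 8 6 9 11 5
data[mid]=12>4: swap data[3],data[7]; hi=6 → 2 3 4 11 8 6 9 12 5
data[mid]=11>4: swap data[3],data[6]; hi=5 → 2 3 4 9 8 6 11 12 5
data[mid]=9>4: swap data[3],data[5]; hi=4 → 2 3 4 6 8 9 11 12 5
data[mid]=6>4: swap data[3],data[4]; hi=3 → 2 3 4 8 6 9 11 12 5
data[mid]=8>4: swap data[3],data[3]; hi=2 → 2 3 4 8 6 9 11 12 5
end: lo=2, hi=2; data = 2 3 4 8 6 9 11 12 5

(2, 2)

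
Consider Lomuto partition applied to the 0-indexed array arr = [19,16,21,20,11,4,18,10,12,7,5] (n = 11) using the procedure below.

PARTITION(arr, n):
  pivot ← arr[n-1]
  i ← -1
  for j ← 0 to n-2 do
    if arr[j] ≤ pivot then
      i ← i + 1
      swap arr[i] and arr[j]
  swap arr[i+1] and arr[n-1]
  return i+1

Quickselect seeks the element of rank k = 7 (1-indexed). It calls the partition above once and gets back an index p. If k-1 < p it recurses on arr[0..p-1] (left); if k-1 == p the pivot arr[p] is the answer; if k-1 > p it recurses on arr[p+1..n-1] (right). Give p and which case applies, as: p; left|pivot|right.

1; right

pivot = arr[10] = 5; i = -1
j=0: arr[0]=19 > 5 → no swap
j=1: arr[1]=16 > 5 → no swap
j=2: arr[2]=21 > 5 → no swap
j=3: arr[3]=20 > 5 → no swap
j=4: arr[4]=11 > 5 → no swap
j=5: arr[5]=4 ≤ 5 → i=0, swap arr[0],arr[5] → [4,16,21,20,11,19,18,10,12,7,5]
j=6: arr[6]=18 > 5 → no swap
j=7: arr[7]=10 > 5 → no swap
j=8: arr[8]=12 > 5 → no swap
j=9: arr[9]=7 > 5 → no swap
final swap arr[1],arr[10] → [4,5,21,20,11,19,18,10,12,7,16]; return 1
p = 1; k-1 = 6 > 1 ⇒ right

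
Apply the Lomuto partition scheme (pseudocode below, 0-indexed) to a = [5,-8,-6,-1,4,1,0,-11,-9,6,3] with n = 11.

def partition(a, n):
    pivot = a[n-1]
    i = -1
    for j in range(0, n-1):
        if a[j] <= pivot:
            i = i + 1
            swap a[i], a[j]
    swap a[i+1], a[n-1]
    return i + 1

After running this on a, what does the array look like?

[-8,-6,-1,1,0,-11,-9,3,4,6,5]

pivot=3, i=-1
j=0: 5>3, skip
j=1: -8≤3, i=0, swap(0,1) ⇒ [-8,5,-6,-1,4,1,0,-11,-9,6,3]
j=2: -6≤3, i=1, swap(1,2) ⇒ [-8,-6,5,-1,4,1,0,-11,-9,6,3]
j=3: -1≤3, i=2, swap(2,3) ⇒ [-8,-6,-1,5,4,1,0,-11,-9,6,3]
j=4: 4>3, skip
j=5: 1≤3, i=3, swap(3,5) ⇒ [-8,-6,-1,1,4,5,0,-11,-9,6,3]
j=6: 0≤3, i=4, swap(4,6) ⇒ [-8,-6,-1,1,0,5,4,-11,-9,6,3]
j=7: -11≤3, i=5, swap(5,7) ⇒ [-8,-6,-1,1,0,-11,4,5,-9,6,3]
j=8: -9≤3, i=6, swap(6,8) ⇒ [-8,-6,-1,1,0,-11,-9,5,4,6,3]
j=9: 6>3, skip
swap(7,10) ⇒ [-8,-6,-1,1,0,-11,-9,3,4,6,5]; return 7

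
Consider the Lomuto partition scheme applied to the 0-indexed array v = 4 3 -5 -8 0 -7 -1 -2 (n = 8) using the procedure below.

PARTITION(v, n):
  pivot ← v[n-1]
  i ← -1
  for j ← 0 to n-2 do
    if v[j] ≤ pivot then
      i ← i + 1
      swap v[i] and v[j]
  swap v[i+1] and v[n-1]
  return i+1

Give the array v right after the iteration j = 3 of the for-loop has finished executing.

pivot=-2, i=-1
j=0: 4>-2, skip
j=1: 3>-2, skip
j=2: -5≤-2, i=0, swap(0,2) ⇒ -5 3 4 -8 0 -7 -1 -2
j=3: -8≤-2, i=1, swap(1,3) ⇒ -5 -8 4 3 0 -7 -1 -2
(after j=3) v = -5 -8 4 3 0 -7 -1 -2

-5 -8 4 3 0 -7 -1 -2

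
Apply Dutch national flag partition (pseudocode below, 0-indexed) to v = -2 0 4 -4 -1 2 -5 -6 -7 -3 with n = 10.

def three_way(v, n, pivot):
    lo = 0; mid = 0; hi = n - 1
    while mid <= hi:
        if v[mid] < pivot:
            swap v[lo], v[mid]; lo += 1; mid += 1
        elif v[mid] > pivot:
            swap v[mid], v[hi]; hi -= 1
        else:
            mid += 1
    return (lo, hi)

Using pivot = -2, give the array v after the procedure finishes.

lo=0 mid=0 hi=9
-2=-2: mid=1
0>-2: swap(1,9), hi=8 ⇒ -2 -3 4 -4 -1 2 -5 -6 -7 0
-3<-2: swap(0,1), lo=1 mid=2 ⇒ -3 -2 4 -4 -1 2 -5 -6 -7 0
4>-2: swap(2,8), hi=7 ⇒ -3 -2 -7 -4 -1 2 -5 -6 4 0
-7<-2: swap(1,2), lo=2 mid=3 ⇒ -3 -7 -2 -4 -1 2 -5 -6 4 0
-4<-2: swap(2,3), lo=3 mid=4 ⇒ -3 -7 -4 -2 -1 2 -5 -6 4 0
-1>-2: swap(4,7), hi=6 ⇒ -3 -7 -4 -2 -6 2 -5 -1 4 0
-6<-2: swap(3,4), lo=4 mid=5 ⇒ -3 -7 -4 -6 -2 2 -5 -1 4 0
2>-2: swap(5,6), hi=5 ⇒ -3 -7 -4 -6 -2 -5 2 -1 4 0
-5<-2: swap(4,5), lo=5 mid=6 ⇒ -3 -7 -4 -6 -5 -2 2 -1 4 0
done. lo=5 hi=5; v=-3 -7 -4 -6 -5 -2 2 -1 4 0

-3 -7 -4 -6 -5 -2 2 -1 4 0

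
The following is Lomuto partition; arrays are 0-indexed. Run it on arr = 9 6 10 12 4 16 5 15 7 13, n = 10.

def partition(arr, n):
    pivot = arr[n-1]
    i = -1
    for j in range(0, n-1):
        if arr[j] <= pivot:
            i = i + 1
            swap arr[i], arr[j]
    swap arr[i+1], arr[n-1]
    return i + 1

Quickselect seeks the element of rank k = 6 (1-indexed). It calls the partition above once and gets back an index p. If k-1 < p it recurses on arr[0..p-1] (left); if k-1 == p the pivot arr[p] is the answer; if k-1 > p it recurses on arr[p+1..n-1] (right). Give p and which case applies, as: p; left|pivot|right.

pivot=13, i=-1
j=0: 9≤13, i=0, swap(0,0) ⇒ 9 6 10 12 4 16 5 15 7 13
j=1: 6≤13, i=1, swap(1,1) ⇒ 9 6 10 12 4 16 5 15 7 13
j=2: 10≤13, i=2, swap(2,2) ⇒ 9 6 10 12 4 16 5 15 7 13
j=3: 12≤13, i=3, swap(3,3) ⇒ 9 6 10 12 4 16 5 15 7 13
j=4: 4≤13, i=4, swap(4,4) ⇒ 9 6 10 12 4 16 5 15 7 13
j=5: 16>13, skip
j=6: 5≤13, i=5, swap(5,6) ⇒ 9 6 10 12 4 5 16 15 7 13
j=7: 15>13, skip
j=8: 7≤13, i=6, swap(6,8) ⇒ 9 6 10 12 4 5 7 15 16 13
swap(7,9) ⇒ 9 6 10 12 4 5 7 13 16 15; return 7
p = 7; k-1 = 5 < 7 ⇒ left

7; left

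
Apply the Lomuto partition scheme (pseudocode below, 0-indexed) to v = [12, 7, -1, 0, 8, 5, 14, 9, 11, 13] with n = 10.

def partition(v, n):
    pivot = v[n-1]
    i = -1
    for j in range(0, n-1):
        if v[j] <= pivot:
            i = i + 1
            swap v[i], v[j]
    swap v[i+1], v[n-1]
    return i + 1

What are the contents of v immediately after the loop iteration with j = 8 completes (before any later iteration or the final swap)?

[12, 7, -1, 0, 8, 5, 9, 11, 14, 13]

pivot=13, i=-1
j=0: 12≤13, i=0, swap(0,0) ⇒ [12, 7, -1, 0, 8, 5, 14, 9, 11, 13]
j=1: 7≤13, i=1, swap(1,1) ⇒ [12, 7, -1, 0, 8, 5, 14, 9, 11, 13]
j=2: -1≤13, i=2, swap(2,2) ⇒ [12, 7, -1, 0, 8, 5, 14, 9, 11, 13]
j=3: 0≤13, i=3, swap(3,3) ⇒ [12, 7, -1, 0, 8, 5, 14, 9, 11, 13]
j=4: 8≤13, i=4, swap(4,4) ⇒ [12, 7, -1, 0, 8, 5, 14, 9, 11, 13]
j=5: 5≤13, i=5, swap(5,5) ⇒ [12, 7, -1, 0, 8, 5, 14, 9, 11, 13]
j=6: 14>13, skip
j=7: 9≤13, i=6, swap(6,7) ⇒ [12, 7, -1, 0, 8, 5, 9, 14, 11, 13]
j=8: 11≤13, i=7, swap(7,8) ⇒ [12, 7, -1, 0, 8, 5, 9, 11, 14, 13]
(after j=8) v = [12, 7, -1, 0, 8, 5, 9, 11, 14, 13]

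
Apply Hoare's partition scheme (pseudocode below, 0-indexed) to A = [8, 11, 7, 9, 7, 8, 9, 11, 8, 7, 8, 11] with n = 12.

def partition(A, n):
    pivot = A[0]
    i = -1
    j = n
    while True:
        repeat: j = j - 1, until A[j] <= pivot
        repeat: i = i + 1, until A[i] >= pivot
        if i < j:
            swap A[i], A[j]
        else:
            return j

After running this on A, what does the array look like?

pivot = A[0] = 8; i = -1, j = 12
j→10 (A[10]=8≤8), i→0 (A[0]=8≥8); i<j, swap → [8, 11, 7, 9, 7, 8, 9, 11, 8, 7, 8, 11]
j→9 (A[9]=7≤8), i→1 (A[1]=11≥8); i<j, swap → [8, 7, 7, 9, 7, 8, 9, 11, 8, 11, 8, 11]
j→8 (A[8]=8≤8), i→3 (A[3]=9≥8); i<j, swap → [8, 7, 7, 8, 7, 8, 9, 11, 9, 11, 8, 11]
j→5, i→5; i≥j, return j=5. A = [8, 7, 7, 8, 7, 8, 9, 11, 9, 11, 8, 11]

[8, 7, 7, 8, 7, 8, 9, 11, 9, 11, 8, 11]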